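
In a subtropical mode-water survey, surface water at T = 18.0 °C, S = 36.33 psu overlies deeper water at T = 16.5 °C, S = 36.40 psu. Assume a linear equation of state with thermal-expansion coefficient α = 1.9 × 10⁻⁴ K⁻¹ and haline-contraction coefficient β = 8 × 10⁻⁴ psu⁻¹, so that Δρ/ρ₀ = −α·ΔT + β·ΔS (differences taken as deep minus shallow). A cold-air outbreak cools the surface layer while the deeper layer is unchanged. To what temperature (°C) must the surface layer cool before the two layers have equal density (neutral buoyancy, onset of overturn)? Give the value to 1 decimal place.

Neutral buoyancy requires Δρ = 0, i.e. −α(T_deep − T_surf′) + β(S_deep − S_surf) = 0.
T_surf′ = T_deep − (β/α)·ΔS = 16.5 − (8 × 10⁻⁴/1.9 × 10⁻⁴)·(+0.07) = 16.205 °C.
Cooling required: 18.0 − (16.205) = 1.795 °C.

16.2 °C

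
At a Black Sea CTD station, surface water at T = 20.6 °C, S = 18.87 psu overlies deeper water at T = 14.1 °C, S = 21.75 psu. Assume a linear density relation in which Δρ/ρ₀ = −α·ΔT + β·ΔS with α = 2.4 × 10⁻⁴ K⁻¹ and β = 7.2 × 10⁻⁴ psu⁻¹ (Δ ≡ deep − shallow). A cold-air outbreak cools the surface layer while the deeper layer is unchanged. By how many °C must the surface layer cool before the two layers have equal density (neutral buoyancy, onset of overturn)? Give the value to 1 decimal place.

Neutral buoyancy requires Δρ = 0, i.e. −α(T_deep − T_surf′) + β(S_deep − S_surf) = 0.
T_surf′ = T_deep − (β/α)·ΔS = 14.1 − (7.2 × 10⁻⁴/2.4 × 10⁻⁴)·(+2.88) = 5.460 °C.
Cooling required: 20.6 − (5.460) = 15.140 °C.

15.1 °C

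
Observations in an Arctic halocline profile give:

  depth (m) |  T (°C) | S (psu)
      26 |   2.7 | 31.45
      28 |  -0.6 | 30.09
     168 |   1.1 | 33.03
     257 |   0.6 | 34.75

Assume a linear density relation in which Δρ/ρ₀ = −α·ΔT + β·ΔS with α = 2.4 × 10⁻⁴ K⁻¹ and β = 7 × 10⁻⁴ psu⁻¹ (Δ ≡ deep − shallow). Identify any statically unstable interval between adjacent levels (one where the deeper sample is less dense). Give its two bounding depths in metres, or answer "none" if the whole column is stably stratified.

26–28 m

Evaluate Δρ/ρ₀ = −αΔT + βΔS across each adjacent pair:
  26–28 m: −αΔT+βΔS = −(2.4 × 10⁻⁴)(-3.3)+(7 × 10⁻⁴)(-1.36) = -1.6 × 10⁻⁴ → UNSTABLE
  28–168 m: −αΔT+βΔS = −(2.4 × 10⁻⁴)(+1.7)+(7 × 10⁻⁴)(+2.94) = 1.6 × 10⁻³ → stable
  168–257 m: −αΔT+βΔS = −(2.4 × 10⁻⁴)(-0.5)+(7 × 10⁻⁴)(+1.72) = 1.3 × 10⁻³ → stable
The 26–28 m interval has Δρ < 0: lighter water underlies denser water.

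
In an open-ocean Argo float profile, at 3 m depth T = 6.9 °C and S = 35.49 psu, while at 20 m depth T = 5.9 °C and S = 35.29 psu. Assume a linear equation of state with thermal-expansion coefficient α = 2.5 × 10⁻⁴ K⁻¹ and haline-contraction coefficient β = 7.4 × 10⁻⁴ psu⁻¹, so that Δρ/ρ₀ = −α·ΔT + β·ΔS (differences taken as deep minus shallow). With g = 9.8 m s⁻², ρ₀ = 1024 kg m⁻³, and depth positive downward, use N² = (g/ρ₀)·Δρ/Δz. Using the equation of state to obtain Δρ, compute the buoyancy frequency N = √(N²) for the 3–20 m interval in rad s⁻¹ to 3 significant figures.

ΔT = -1.0 K, ΔS = -0.20 psu (deep − shallow).
Δρ/ρ₀ = −αΔT + βΔS = 2.50 × 10⁻⁴ − 1.48 × 10⁻⁴ = 1.02 × 10⁻⁴, so Δρ ≈ 0.1044 kg m⁻³.
N² = (g/ρ₀)·Δρ/Δz = g·(Δρ/ρ₀)/Δz = 9.8 × 1.02 × 10⁻⁴ / 17 = 5.8800 × 10⁻⁵ s⁻².
N = √(5.8800 × 10⁻⁵) = 7.6681 × 10⁻³ rad s⁻¹ ≈ 7.67 × 10⁻³ rad s⁻¹.

7.67 × 10⁻³ rad s⁻¹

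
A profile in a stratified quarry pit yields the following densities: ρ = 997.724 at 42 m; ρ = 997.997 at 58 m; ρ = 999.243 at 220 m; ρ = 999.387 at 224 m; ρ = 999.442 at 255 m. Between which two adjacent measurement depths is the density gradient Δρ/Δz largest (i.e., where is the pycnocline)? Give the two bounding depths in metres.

Compute the density gradient over each adjacent pair:
  42–58 m: Δρ/Δz = 0.273/16 = 0.017 kg m⁻⁴
  58–220 m: Δρ/Δz = 1.246/162 = 7.7 × 10⁻³ kg m⁻⁴
  220–224 m: Δρ/Δz = 0.144/4 = 0.036 kg m⁻⁴
  224–255 m: Δρ/Δz = 0.055/31 = 1.8 × 10⁻³ kg m⁻⁴
The largest gradient is in the 220–224 m interval — the pycnocline.

220–224 m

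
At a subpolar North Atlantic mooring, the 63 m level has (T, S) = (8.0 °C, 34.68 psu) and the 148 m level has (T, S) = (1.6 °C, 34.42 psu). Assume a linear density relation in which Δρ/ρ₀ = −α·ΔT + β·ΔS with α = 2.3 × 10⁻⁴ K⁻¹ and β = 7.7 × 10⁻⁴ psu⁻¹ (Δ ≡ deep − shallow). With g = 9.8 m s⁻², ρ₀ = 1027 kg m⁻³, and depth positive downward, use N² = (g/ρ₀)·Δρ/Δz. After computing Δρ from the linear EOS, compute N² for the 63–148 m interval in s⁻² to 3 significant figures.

ΔT = -6.4 K, ΔS = -0.26 psu (deep − shallow).
Δρ/ρ₀ = −αΔT + βΔS = 1.472 × 10⁻³ − 2.002 × 10⁻⁴ = 1.2718 × 10⁻³, so Δρ ≈ 1.306 kg m⁻³.
N² = (g/ρ₀)·Δρ/Δz = g·(Δρ/ρ₀)/Δz = 9.8 × 1.2718 × 10⁻³ / 85 = 1.4663 × 10⁻⁴ s⁻² ≈ 1.47 × 10⁻⁴ s⁻².

1.47 × 10⁻⁴ s⁻²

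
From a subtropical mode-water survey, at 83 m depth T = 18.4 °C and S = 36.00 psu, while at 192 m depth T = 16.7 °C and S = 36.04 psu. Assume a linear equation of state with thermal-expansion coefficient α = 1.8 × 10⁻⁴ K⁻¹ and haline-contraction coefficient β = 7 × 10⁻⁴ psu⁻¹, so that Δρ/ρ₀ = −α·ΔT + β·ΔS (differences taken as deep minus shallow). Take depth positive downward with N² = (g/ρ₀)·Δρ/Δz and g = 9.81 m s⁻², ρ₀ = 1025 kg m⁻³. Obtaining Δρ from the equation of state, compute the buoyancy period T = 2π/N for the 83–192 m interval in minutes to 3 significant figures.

ΔT = -1.7 K, ΔS = +0.04 psu (deep − shallow).
Δρ/ρ₀ = −αΔT + βΔS = 3.06 × 10⁻⁴ + 2.80 × 10⁻⁵ = 3.34 × 10⁻⁴, so Δρ ≈ 0.3423 kg m⁻³.
N² = (g/ρ₀)·Δρ/Δz = g·(Δρ/ρ₀)/Δz = 9.81 × 3.34 × 10⁻⁴ / 109 = 3.0060 × 10⁻⁵ s⁻².
N = √(3.0060 × 10⁻⁵) = 5.4827 × 10⁻³ rad s⁻¹ → T = 2π/N = 1.1460 × 10³ s = 19.100 min ≈ 19.1 min.

19.1 min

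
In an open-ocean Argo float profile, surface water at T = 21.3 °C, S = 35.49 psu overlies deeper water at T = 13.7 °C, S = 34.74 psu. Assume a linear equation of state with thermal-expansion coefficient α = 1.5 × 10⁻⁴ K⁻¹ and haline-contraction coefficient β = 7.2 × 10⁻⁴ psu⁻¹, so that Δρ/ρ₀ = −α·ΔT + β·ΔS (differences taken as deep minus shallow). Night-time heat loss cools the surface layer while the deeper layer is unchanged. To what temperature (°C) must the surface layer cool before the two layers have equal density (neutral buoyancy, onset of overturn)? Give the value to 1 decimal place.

17.3 °C

Neutral buoyancy requires Δρ = 0, i.e. −α(T_deep − T_surf′) + β(S_deep − S_surf) = 0.
T_surf′ = T_deep − (β/α)·ΔS = 13.7 − (7.2 × 10⁻⁴/1.5 × 10⁻⁴)·(-0.75) = 17.300 °C.
Cooling required: 21.3 − (17.300) = 4.000 °C.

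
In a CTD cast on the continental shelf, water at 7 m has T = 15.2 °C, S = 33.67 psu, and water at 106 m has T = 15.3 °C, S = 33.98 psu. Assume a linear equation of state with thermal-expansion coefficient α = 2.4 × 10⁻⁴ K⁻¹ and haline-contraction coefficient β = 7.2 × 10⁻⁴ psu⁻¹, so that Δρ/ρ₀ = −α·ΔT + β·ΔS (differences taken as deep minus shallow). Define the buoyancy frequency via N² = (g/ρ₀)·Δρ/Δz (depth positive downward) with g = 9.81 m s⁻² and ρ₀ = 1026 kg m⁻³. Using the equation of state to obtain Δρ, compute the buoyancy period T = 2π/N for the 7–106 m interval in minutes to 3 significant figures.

23.6 min

ΔT = +0.1 K, ΔS = +0.31 psu (deep − shallow).
Δρ/ρ₀ = −αΔT + βΔS = -2.40 × 10⁻⁵ + 2.232 × 10⁻⁴ = 1.992 × 10⁻⁴, so Δρ ≈ 0.2044 kg m⁻³.
N² = (g/ρ₀)·Δρ/Δz = g·(Δρ/ρ₀)/Δz = 9.81 × 1.992 × 10⁻⁴ / 99 = 1.9739 × 10⁻⁵ s⁻².
N = √(1.9739 × 10⁻⁵) = 4.4429 × 10⁻³ rad s⁻¹ → T = 2π/N = 1.4142 × 10³ s = 23.570 min ≈ 23.6 min.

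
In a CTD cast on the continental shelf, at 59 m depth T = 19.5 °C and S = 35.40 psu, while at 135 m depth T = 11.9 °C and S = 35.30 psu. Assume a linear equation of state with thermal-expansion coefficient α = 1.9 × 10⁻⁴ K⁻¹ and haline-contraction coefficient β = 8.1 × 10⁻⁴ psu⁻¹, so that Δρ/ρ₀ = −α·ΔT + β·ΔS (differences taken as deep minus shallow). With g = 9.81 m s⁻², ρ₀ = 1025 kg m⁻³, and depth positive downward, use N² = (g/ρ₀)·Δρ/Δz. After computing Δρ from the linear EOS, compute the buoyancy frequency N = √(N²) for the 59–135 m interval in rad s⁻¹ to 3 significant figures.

ΔT = -7.6 K, ΔS = -0.10 psu (deep − shallow).
Δρ/ρ₀ = −αΔT + βΔS = 1.444 × 10⁻³ − 8.10 × 10⁻⁵ = 1.363 × 10⁻³, so Δρ ≈ 1.397 kg m⁻³.
N² = (g/ρ₀)·Δρ/Δz = g·(Δρ/ρ₀)/Δz = 9.81 × 1.363 × 10⁻³ / 76 = 1.7593 × 10⁻⁴ s⁻².
N = √(1.7593 × 10⁻⁴) = 0.013264 rad s⁻¹ ≈ 0.0133 rad s⁻¹.

0.0133 rad s⁻¹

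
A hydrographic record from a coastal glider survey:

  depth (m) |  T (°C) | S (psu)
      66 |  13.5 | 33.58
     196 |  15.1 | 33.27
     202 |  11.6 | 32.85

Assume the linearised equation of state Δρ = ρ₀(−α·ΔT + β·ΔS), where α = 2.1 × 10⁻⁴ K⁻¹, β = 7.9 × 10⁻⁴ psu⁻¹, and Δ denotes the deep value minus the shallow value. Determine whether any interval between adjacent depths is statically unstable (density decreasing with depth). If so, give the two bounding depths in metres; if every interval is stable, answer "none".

Evaluate Δρ/ρ₀ = −αΔT + βΔS across each adjacent pair:
  66–196 m: −αΔT+βΔS = −(2.1 × 10⁻⁴)(+1.6)+(7.9 × 10⁻⁴)(-0.31) = -5.8 × 10⁻⁴ → UNSTABLE
  196–202 m: −αΔT+βΔS = −(2.1 × 10⁻⁴)(-3.5)+(7.9 × 10⁻⁴)(-0.42) = 4.0 × 10⁻⁴ → stable
The 66–196 m interval has Δρ < 0: lighter water underlies denser water.

66–196 m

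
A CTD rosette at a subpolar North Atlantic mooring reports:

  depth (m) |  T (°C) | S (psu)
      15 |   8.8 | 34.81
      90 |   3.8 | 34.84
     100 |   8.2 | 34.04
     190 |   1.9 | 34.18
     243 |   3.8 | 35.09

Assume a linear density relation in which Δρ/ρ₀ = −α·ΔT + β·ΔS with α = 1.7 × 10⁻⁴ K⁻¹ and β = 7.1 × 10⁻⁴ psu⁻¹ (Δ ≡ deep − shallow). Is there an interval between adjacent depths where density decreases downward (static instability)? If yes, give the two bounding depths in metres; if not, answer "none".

90–100 m

Evaluate Δρ/ρ₀ = −αΔT + βΔS across each adjacent pair:
  15–90 m: −αΔT+βΔS = −(1.7 × 10⁻⁴)(-5.0)+(7.1 × 10⁻⁴)(+0.03) = 8.7 × 10⁻⁴ → stable
  90–100 m: −αΔT+βΔS = −(1.7 × 10⁻⁴)(+4.4)+(7.1 × 10⁻⁴)(-0.80) = -1.3 × 10⁻³ → UNSTABLE
  100–190 m: −αΔT+βΔS = −(1.7 × 10⁻⁴)(-6.3)+(7.1 × 10⁻⁴)(+0.14) = 1.2 × 10⁻³ → stable
  190–243 m: −αΔT+βΔS = −(1.7 × 10⁻⁴)(+1.9)+(7.1 × 10⁻⁴)(+0.91) = 3.2 × 10⁻⁴ → stable
The 90–100 m interval has Δρ < 0: lighter water underlies denser water.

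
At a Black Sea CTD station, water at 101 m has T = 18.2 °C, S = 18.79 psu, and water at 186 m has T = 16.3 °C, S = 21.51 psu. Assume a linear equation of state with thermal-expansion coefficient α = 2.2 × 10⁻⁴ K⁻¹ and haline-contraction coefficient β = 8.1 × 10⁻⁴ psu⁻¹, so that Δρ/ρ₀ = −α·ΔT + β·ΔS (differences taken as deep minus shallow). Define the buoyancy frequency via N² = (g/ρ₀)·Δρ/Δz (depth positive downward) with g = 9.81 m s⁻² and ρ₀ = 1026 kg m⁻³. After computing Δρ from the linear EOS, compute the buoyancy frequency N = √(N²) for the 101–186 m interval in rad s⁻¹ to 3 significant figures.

ΔT = -1.9 K, ΔS = +2.72 psu (deep − shallow).
Δρ/ρ₀ = −αΔT + βΔS = 4.18 × 10⁻⁴ + 2.2032 × 10⁻³ = 2.6212 × 10⁻³, so Δρ ≈ 2.689 kg m⁻³.
N² = (g/ρ₀)·Δρ/Δz = g·(Δρ/ρ₀)/Δz = 9.81 × 2.6212 × 10⁻³ / 85 = 3.0252 × 10⁻⁴ s⁻².
N = √(3.0252 × 10⁻⁴) = 0.017393 rad s⁻¹ ≈ 0.0174 rad s⁻¹.

0.0174 rad s⁻¹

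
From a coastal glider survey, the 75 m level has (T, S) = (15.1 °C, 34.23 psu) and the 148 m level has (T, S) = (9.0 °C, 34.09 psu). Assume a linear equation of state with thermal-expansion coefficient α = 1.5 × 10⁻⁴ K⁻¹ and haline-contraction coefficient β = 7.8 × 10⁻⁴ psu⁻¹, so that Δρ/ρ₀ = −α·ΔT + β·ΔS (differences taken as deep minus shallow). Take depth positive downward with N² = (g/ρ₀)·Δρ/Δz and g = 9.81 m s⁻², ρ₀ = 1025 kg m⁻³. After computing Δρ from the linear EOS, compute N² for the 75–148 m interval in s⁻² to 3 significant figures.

1.08 × 10⁻⁴ s⁻²

ΔT = -6.1 K, ΔS = -0.14 psu (deep − shallow).
Δρ/ρ₀ = −αΔT + βΔS = 9.15 × 10⁻⁴ − 1.092 × 10⁻⁴ = 8.058 × 10⁻⁴, so Δρ ≈ 0.8259 kg m⁻³.
N² = (g/ρ₀)·Δρ/Δz = g·(Δρ/ρ₀)/Δz = 9.81 × 8.058 × 10⁻⁴ / 73 = 1.0829 × 10⁻⁴ s⁻² ≈ 1.08 × 10⁻⁴ s⁻².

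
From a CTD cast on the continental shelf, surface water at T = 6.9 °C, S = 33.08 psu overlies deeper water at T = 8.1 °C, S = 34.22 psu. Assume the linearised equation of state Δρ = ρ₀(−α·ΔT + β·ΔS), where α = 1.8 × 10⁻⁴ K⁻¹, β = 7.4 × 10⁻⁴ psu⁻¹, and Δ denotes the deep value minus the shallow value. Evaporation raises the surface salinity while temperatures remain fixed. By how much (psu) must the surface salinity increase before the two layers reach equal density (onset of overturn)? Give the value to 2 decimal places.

0.85 psu

Neutral buoyancy requires −α(T_deep − T_surf) + β(S_deep − S_surf′) = 0.
S_surf′ = S_deep − (α/β)·ΔT = 34.22 − (1.8 × 10⁻⁴/7.4 × 10⁻⁴)·(+1.2) = 33.9281 psu.
Increase required: 33.9281 − 33.08 = 0.8481 psu.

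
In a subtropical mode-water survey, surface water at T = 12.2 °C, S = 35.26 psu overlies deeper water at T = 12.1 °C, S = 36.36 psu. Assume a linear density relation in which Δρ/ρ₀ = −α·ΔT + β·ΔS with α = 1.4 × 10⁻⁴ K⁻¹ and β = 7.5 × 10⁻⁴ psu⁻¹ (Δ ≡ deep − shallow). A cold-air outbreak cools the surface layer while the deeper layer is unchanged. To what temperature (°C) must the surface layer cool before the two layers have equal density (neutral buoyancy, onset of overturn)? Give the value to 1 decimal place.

6.2 °C

Neutral buoyancy requires Δρ = 0, i.e. −α(T_deep − T_surf′) + β(S_deep − S_surf) = 0.
T_surf′ = T_deep − (β/α)·ΔS = 12.1 − (7.5 × 10⁻⁴/1.4 × 10⁻⁴)·(+1.10) = 6.207 °C.
Cooling required: 12.2 − (6.207) = 5.993 °C.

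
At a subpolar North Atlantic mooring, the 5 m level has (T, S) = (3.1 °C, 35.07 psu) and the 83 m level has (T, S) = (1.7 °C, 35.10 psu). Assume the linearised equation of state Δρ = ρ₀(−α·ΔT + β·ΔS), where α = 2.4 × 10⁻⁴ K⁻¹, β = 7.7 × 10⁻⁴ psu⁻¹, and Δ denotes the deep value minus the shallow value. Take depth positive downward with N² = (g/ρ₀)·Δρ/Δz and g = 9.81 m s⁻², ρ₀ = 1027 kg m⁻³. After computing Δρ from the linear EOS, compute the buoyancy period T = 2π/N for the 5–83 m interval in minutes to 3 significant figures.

15.6 min

ΔT = -1.4 K, ΔS = +0.03 psu (deep − shallow).
Δρ/ρ₀ = −αΔT + βΔS = 3.36 × 10⁻⁴ + 2.31 × 10⁻⁵ = 3.591 × 10⁻⁴, so Δρ ≈ 0.3688 kg m⁻³.
N² = (g/ρ₀)·Δρ/Δz = g·(Δρ/ρ₀)/Δz = 9.81 × 3.591 × 10⁻⁴ / 78 = 4.5164 × 10⁻⁵ s⁻².
N = √(4.5164 × 10⁻⁵) = 6.7204 × 10⁻³ rad s⁻¹ → T = 2π/N = 934.94 s = 15.582 min ≈ 15.6 min.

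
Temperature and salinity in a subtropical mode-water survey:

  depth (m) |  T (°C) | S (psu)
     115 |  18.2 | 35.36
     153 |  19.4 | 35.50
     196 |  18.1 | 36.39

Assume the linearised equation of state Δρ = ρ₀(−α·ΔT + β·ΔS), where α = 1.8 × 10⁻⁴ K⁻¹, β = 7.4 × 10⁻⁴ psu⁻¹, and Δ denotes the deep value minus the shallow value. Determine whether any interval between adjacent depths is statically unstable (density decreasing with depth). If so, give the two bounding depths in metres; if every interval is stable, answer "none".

115–153 m

Evaluate Δρ/ρ₀ = −αΔT + βΔS across each adjacent pair:
  115–153 m: −αΔT+βΔS = −(1.8 × 10⁻⁴)(+1.2)+(7.4 × 10⁻⁴)(+0.14) = -1.1 × 10⁻⁴ → UNSTABLE
  153–196 m: −αΔT+βΔS = −(1.8 × 10⁻⁴)(-1.3)+(7.4 × 10⁻⁴)(+0.89) = 8.9 × 10⁻⁴ → stable
The 115–153 m interval has Δρ < 0: lighter water underlies denser water.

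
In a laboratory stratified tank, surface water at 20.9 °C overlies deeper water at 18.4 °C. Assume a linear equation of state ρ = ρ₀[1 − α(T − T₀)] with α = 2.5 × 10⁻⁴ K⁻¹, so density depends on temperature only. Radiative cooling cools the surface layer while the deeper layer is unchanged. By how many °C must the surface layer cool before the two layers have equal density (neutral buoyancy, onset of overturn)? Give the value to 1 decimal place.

2.5 °C

With temperature the only control, equal density requires T_surf′ = T_deep.
T_surf′ = 18.4 °C.
Cooling required: 20.9 − 18.4 = 2.5 °C.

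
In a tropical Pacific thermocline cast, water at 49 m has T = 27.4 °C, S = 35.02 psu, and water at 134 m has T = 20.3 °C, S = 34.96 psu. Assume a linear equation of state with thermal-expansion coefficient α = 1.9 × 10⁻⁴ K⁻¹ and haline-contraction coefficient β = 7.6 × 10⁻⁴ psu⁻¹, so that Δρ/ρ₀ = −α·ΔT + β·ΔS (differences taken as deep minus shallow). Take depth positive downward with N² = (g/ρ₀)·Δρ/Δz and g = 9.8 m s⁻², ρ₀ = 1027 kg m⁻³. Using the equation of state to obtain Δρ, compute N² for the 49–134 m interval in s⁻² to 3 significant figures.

ΔT = -7.1 K, ΔS = -0.06 psu (deep − shallow).
Δρ/ρ₀ = −αΔT + βΔS = 1.349 × 10⁻³ − 4.56 × 10⁻⁵ = 1.3034 × 10⁻³, so Δρ ≈ 1.339 kg m⁻³.
N² = (g/ρ₀)·Δρ/Δz = g·(Δρ/ρ₀)/Δz = 9.8 × 1.3034 × 10⁻³ / 85 = 1.5027 × 10⁻⁴ s⁻² ≈ 1.50 × 10⁻⁴ s⁻².

1.50 × 10⁻⁴ s⁻²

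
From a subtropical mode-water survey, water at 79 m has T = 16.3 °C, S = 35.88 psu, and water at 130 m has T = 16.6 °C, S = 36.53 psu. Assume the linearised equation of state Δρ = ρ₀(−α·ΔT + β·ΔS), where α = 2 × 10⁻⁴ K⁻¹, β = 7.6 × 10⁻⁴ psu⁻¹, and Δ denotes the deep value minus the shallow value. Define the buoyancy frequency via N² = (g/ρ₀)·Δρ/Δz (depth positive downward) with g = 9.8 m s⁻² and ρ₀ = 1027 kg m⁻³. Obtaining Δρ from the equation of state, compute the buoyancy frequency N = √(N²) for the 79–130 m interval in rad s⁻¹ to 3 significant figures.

9.13 × 10⁻³ rad s⁻¹

ΔT = +0.3 K, ΔS = +0.65 psu (deep − shallow).
Δρ/ρ₀ = −αΔT + βΔS = -6.00 × 10⁻⁵ + 4.94 × 10⁻⁴ = 4.34 × 10⁻⁴, so Δρ ≈ 0.4457 kg m⁻³.
N² = (g/ρ₀)·Δρ/Δz = g·(Δρ/ρ₀)/Δz = 9.8 × 4.34 × 10⁻⁴ / 51 = 8.3396 × 10⁻⁵ s⁻².
N = √(8.3396 × 10⁻⁵) = 9.1321 × 10⁻³ rad s⁻¹ ≈ 9.13 × 10⁻³ rad s⁻¹.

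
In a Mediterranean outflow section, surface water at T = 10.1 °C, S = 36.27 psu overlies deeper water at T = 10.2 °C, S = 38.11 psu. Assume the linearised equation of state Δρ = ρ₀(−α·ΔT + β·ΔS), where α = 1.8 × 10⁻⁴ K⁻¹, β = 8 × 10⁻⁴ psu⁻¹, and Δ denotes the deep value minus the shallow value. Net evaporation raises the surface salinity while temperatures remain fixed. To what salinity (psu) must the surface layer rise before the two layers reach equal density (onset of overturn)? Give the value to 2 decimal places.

Neutral buoyancy requires −α(T_deep − T_surf) + β(S_deep − S_surf′) = 0.
S_surf′ = S_deep − (α/β)·ΔT = 38.11 − (1.8 × 10⁻⁴/8 × 10⁻⁴)·(+0.1) = 38.0875 psu.
Increase required: 38.0875 − 36.27 = 1.8175 psu.

38.09 psu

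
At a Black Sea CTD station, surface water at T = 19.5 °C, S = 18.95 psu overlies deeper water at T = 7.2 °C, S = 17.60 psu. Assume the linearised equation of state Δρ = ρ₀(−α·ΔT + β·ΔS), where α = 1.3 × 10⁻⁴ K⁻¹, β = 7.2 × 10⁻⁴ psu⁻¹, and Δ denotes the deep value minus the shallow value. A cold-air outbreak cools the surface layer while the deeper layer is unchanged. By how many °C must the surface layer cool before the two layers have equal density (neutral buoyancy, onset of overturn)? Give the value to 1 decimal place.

4.8 °C

Neutral buoyancy requires Δρ = 0, i.e. −α(T_deep − T_surf′) + β(S_deep − S_surf) = 0.
T_surf′ = T_deep − (β/α)·ΔS = 7.2 − (7.2 × 10⁻⁴/1.3 × 10⁻⁴)·(-1.35) = 14.677 °C.
Cooling required: 19.5 − (14.677) = 4.823 °C.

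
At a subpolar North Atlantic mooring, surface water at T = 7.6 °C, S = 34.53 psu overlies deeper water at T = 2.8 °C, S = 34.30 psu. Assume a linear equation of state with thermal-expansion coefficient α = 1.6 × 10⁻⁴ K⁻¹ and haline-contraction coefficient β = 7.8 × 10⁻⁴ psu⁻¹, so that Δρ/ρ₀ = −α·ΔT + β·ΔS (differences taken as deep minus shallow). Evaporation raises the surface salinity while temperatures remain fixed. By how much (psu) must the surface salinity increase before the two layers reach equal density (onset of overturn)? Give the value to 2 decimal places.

0.75 psu

Neutral buoyancy requires −α(T_deep − T_surf) + β(S_deep − S_surf′) = 0.
S_surf′ = S_deep − (α/β)·ΔT = 34.30 − (1.6 × 10⁻⁴/7.8 × 10⁻⁴)·(-4.8) = 35.2846 psu.
Increase required: 35.2846 − 34.53 = 0.7546 psu.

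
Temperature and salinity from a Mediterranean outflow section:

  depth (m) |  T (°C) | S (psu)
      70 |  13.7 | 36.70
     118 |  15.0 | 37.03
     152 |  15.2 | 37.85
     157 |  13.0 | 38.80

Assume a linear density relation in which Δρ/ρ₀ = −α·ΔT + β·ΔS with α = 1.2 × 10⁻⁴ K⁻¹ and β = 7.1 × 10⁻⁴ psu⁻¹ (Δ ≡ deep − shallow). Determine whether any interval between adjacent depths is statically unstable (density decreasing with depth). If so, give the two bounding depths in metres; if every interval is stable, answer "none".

Evaluate Δρ/ρ₀ = −αΔT + βΔS across each adjacent pair:
  70–118 m: −αΔT+βΔS = −(1.2 × 10⁻⁴)(+1.3)+(7.1 × 10⁻⁴)(+0.33) = 7.8 × 10⁻⁵ → stable
  118–152 m: −αΔT+βΔS = −(1.2 × 10⁻⁴)(+0.2)+(7.1 × 10⁻⁴)(+0.82) = 5.6 × 10⁻⁴ → stable
  152–157 m: −αΔT+βΔS = −(1.2 × 10⁻⁴)(-2.2)+(7.1 × 10⁻⁴)(+0.95) = 9.4 × 10⁻⁴ → stable
Every interval has Δρ > 0: the column is stably stratified throughout.

none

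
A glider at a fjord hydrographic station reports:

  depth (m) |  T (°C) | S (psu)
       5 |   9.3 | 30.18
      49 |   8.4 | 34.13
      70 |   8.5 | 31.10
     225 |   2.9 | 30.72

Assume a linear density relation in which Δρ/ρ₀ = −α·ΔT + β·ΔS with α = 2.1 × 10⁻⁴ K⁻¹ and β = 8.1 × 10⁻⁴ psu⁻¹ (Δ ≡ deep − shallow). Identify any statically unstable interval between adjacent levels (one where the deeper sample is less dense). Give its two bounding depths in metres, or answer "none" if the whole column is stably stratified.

49–70 m

Evaluate Δρ/ρ₀ = −αΔT + βΔS across each adjacent pair:
  5–49 m: −αΔT+βΔS = −(2.1 × 10⁻⁴)(-0.9)+(8.1 × 10⁻⁴)(+3.95) = 3.4 × 10⁻³ → stable
  49–70 m: −αΔT+βΔS = −(2.1 × 10⁻⁴)(+0.1)+(8.1 × 10⁻⁴)(-3.03) = -2.5 × 10⁻³ → UNSTABLE
  70–225 m: −αΔT+βΔS = −(2.1 × 10⁻⁴)(-5.6)+(8.1 × 10⁻⁴)(-0.38) = 8.7 × 10⁻⁴ → stable
The 49–70 m interval has Δρ < 0: lighter water underlies denser water.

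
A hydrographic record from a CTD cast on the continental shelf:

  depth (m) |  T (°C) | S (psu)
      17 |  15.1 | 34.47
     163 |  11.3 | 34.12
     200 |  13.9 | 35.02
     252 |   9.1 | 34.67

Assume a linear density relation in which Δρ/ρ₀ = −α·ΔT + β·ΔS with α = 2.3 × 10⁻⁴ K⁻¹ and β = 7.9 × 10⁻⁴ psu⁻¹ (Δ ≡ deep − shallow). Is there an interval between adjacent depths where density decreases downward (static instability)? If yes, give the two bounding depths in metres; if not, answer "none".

none

Evaluate Δρ/ρ₀ = −αΔT + βΔS across each adjacent pair:
  17–163 m: −αΔT+βΔS = −(2.3 × 10⁻⁴)(-3.8)+(7.9 × 10⁻⁴)(-0.35) = 6.0 × 10⁻⁴ → stable
  163–200 m: −αΔT+βΔS = −(2.3 × 10⁻⁴)(+2.6)+(7.9 × 10⁻⁴)(+0.90) = 1.1 × 10⁻⁴ → stable
  200–252 m: −αΔT+βΔS = −(2.3 × 10⁻⁴)(-4.8)+(7.9 × 10⁻⁴)(-0.35) = 8.3 × 10⁻⁴ → stable
Every interval has Δρ > 0: the column is stably stratified throughout.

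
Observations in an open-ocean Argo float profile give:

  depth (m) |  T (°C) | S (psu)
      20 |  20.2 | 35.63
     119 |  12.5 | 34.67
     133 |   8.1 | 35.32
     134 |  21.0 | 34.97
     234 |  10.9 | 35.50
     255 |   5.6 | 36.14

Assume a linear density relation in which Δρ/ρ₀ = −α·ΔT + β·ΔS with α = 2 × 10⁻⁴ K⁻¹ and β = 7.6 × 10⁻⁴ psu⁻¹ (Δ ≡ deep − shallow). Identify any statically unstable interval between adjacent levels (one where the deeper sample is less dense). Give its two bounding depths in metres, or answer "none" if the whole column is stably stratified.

133–134 m

Evaluate Δρ/ρ₀ = −αΔT + βΔS across each adjacent pair:
  20–119 m: −αΔT+βΔS = −(2 × 10⁻⁴)(-7.7)+(7.6 × 10⁻⁴)(-0.96) = 8.1 × 10⁻⁴ → stable
  119–133 m: −αΔT+βΔS = −(2 × 10⁻⁴)(-4.4)+(7.6 × 10⁻⁴)(+0.65) = 1.4 × 10⁻³ → stable
  133–134 m: −αΔT+βΔS = −(2 × 10⁻⁴)(+12.9)+(7.6 × 10⁻⁴)(-0.35) = -2.8 × 10⁻³ → UNSTABLE
  134–234 m: −αΔT+βΔS = −(2 × 10⁻⁴)(-10.1)+(7.6 × 10⁻⁴)(+0.53) = 2.4 × 10⁻³ → stable
  234–255 m: −αΔT+βΔS = −(2 × 10⁻⁴)(-5.3)+(7.6 × 10⁻⁴)(+0.64) = 1.5 × 10⁻³ → stable
The 133–134 m interval has Δρ < 0: lighter water underlies denser water.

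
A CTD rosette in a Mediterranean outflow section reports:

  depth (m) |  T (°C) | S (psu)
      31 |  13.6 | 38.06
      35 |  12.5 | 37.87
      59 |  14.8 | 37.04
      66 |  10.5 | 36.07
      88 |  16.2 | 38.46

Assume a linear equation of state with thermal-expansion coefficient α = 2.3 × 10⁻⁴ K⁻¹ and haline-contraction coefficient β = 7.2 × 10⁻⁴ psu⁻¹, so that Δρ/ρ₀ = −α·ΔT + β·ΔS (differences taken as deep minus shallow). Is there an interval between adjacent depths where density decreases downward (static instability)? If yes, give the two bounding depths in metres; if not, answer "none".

35–59 m

Evaluate Δρ/ρ₀ = −αΔT + βΔS across each adjacent pair:
  31–35 m: −αΔT+βΔS = −(2.3 × 10⁻⁴)(-1.1)+(7.2 × 10⁻⁴)(-0.19) = 1.2 × 10⁻⁴ → stable
  35–59 m: −αΔT+βΔS = −(2.3 × 10⁻⁴)(+2.3)+(7.2 × 10⁻⁴)(-0.83) = -1.1 × 10⁻³ → UNSTABLE
  59–66 m: −αΔT+βΔS = −(2.3 × 10⁻⁴)(-4.3)+(7.2 × 10⁻⁴)(-0.97) = 2.9 × 10⁻⁴ → stable
  66–88 m: −αΔT+βΔS = −(2.3 × 10⁻⁴)(+5.7)+(7.2 × 10⁻⁴)(+2.39) = 4.1 × 10⁻⁴ → stable
The 35–59 m interval has Δρ < 0: lighter water underlies denser water.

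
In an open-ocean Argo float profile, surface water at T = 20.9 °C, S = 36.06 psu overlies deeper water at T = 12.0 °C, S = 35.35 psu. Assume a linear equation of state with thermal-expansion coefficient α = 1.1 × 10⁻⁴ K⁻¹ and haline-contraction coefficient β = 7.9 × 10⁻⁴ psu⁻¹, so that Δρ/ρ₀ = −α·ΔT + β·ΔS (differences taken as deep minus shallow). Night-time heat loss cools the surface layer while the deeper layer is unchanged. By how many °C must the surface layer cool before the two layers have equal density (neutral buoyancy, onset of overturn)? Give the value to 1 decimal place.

3.8 °C

Neutral buoyancy requires Δρ = 0, i.e. −α(T_deep − T_surf′) + β(S_deep − S_surf) = 0.
T_surf′ = T_deep − (β/α)·ΔS = 12.0 − (7.9 × 10⁻⁴/1.1 × 10⁻⁴)·(-0.71) = 17.099 °C.
Cooling required: 20.9 − (17.099) = 3.801 °C.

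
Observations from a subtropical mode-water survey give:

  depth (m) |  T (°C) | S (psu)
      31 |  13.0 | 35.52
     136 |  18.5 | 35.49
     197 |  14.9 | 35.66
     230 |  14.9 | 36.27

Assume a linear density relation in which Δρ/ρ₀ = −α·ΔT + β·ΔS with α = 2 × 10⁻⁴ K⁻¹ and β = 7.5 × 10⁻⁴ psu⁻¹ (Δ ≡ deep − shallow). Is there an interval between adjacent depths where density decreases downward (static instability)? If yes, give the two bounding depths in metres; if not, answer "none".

Evaluate Δρ/ρ₀ = −αΔT + βΔS across each adjacent pair:
  31–136 m: −αΔT+βΔS = −(2 × 10⁻⁴)(+5.5)+(7.5 × 10⁻⁴)(-0.03) = -1.1 × 10⁻³ → UNSTABLE
  136–197 m: −αΔT+βΔS = −(2 × 10⁻⁴)(-3.6)+(7.5 × 10⁻⁴)(+0.17) = 8.5 × 10⁻⁴ → stable
  197–230 m: −αΔT+βΔS = −(2 × 10⁻⁴)(+0.0)+(7.5 × 10⁻⁴)(+0.61) = 4.6 × 10⁻⁴ → stable
The 31–136 m interval has Δρ < 0: lighter water underlies denser water.

31–136 m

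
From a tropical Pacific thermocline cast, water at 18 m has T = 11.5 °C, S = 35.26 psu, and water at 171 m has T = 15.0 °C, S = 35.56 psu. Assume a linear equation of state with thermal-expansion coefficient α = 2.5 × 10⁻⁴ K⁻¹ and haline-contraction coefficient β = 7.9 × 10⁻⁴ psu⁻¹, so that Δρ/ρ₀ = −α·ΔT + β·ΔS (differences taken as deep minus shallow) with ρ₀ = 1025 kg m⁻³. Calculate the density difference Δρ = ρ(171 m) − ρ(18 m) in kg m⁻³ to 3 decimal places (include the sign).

-0.654 kg m⁻³

ΔT = +3.5 K, ΔS = +0.30 psu (deep − shallow).
Δρ/ρ₀ = −(2.5 × 10⁻⁴)(+3.5) + (7.9 × 10⁻⁴)(+0.30) = -6.38 × 10⁻⁴.
Δρ = 1025 × (-6.38 × 10⁻⁴) = -0.654 kg m⁻³.
Negative Δρ: lighter below, statically unstable.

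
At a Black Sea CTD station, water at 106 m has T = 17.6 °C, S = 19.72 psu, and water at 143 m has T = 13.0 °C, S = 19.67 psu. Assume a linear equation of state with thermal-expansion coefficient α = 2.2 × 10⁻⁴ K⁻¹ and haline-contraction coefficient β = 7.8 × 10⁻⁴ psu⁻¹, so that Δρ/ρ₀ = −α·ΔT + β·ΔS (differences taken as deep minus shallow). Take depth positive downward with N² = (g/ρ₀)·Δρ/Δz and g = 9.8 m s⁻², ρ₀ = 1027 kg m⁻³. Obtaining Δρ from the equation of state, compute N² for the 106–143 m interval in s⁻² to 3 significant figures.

ΔT = -4.6 K, ΔS = -0.05 psu (deep − shallow).
Δρ/ρ₀ = −αΔT + βΔS = 1.012 × 10⁻³ − 3.90 × 10⁻⁵ = 9.73 × 10⁻⁴, so Δρ ≈ 0.9993 kg m⁻³.
N² = (g/ρ₀)·Δρ/Δz = g·(Δρ/ρ₀)/Δz = 9.8 × 9.73 × 10⁻⁴ / 37 = 2.5771 × 10⁻⁴ s⁻² ≈ 2.58 × 10⁻⁴ s⁻².

2.58 × 10⁻⁴ s⁻²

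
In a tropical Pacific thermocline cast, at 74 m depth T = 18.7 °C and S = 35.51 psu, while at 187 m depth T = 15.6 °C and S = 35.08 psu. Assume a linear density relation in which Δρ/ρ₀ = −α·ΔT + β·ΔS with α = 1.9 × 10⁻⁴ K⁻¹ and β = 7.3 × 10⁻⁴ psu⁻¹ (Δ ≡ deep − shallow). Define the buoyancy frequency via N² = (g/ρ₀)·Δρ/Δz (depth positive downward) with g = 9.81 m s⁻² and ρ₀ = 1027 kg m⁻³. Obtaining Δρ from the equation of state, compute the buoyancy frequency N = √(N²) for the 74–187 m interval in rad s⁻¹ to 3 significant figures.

ΔT = -3.1 K, ΔS = -0.43 psu (deep − shallow).
Δρ/ρ₀ = −αΔT + βΔS = 5.89 × 10⁻⁴ − 3.139 × 10⁻⁴ = 2.751 × 10⁻⁴, so Δρ ≈ 0.2825 kg m⁻³.
N² = (g/ρ₀)·Δρ/Δz = g·(Δρ/ρ₀)/Δz = 9.81 × 2.751 × 10⁻⁴ / 113 = 2.3883 × 10⁻⁵ s⁻².
N = √(2.3883 × 10⁻⁵) = 4.8870 × 10⁻³ rad s⁻¹ ≈ 4.89 × 10⁻³ rad s⁻¹.

4.89 × 10⁻³ rad s⁻¹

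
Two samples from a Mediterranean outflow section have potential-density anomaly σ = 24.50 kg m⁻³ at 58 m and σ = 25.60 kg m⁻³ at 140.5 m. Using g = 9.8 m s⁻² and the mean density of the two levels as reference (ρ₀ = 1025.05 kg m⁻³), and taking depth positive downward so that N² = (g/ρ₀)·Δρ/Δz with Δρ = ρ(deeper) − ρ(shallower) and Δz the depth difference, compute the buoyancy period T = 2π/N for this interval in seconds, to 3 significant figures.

Δρ = 1025.60 − 1024.50 = 1.10 kg m⁻³ over Δz = 140.5 − 58 = 82.5 m.
N² = (9.8/1025.05) × (1.10/82.5) = 1.2747 × 10⁻⁴ s⁻².
N = √(1.2747 × 10⁻⁴) = 0.011290 rad s⁻¹, so T = 2π/N = 556.53 s ≈ 557 s.

557 s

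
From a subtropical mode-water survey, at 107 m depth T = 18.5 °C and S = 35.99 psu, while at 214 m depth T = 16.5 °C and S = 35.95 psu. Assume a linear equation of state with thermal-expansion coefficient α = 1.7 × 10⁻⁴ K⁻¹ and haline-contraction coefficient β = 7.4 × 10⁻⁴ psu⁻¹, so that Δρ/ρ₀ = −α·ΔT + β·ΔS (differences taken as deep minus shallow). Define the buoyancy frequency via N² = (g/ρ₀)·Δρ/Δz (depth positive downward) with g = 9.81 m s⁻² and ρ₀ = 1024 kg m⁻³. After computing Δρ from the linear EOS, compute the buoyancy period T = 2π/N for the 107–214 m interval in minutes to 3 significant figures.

ΔT = -2.0 K, ΔS = -0.04 psu (deep − shallow).
Δρ/ρ₀ = −αΔT + βΔS = 3.40 × 10⁻⁴ − 2.96 × 10⁻⁵ = 3.104 × 10⁻⁴, so Δρ ≈ 0.3178 kg m⁻³.
N² = (g/ρ₀)·Δρ/Δz = g·(Δρ/ρ₀)/Δz = 9.81 × 3.104 × 10⁻⁴ / 107 = 2.8458 × 10⁻⁵ s⁻².
N = √(2.8458 × 10⁻⁵) = 5.3346 × 10⁻³ rad s⁻¹ → T = 2π/N = 1.1778 × 10³ s = 19.630 min ≈ 19.6 min.

19.6 min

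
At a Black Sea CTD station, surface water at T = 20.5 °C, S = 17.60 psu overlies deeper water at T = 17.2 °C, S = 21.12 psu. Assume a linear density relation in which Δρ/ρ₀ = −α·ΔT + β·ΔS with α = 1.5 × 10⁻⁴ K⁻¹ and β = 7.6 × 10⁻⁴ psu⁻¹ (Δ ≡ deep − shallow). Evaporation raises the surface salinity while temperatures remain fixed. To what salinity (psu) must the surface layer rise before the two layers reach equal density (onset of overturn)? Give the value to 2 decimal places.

Neutral buoyancy requires −α(T_deep − T_surf) + β(S_deep − S_surf′) = 0.
S_surf′ = S_deep − (α/β)·ΔT = 21.12 − (1.5 × 10⁻⁴/7.6 × 10⁻⁴)·(-3.3) = 21.7713 psu.
Increase required: 21.7713 − 17.60 = 4.1713 psu.

21.77 psu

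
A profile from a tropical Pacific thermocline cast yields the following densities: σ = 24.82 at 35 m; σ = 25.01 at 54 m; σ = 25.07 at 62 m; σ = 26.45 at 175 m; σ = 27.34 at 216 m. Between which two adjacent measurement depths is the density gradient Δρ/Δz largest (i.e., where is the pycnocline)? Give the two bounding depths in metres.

Compute the density gradient over each adjacent pair:
  35–54 m: Δρ/Δz = 0.19/19 = 0.010 kg m⁻⁴
  54–62 m: Δρ/Δz = 0.06/8 = 7.5 × 10⁻³ kg m⁻⁴
  62–175 m: Δρ/Δz = 1.38/113 = 0.012 kg m⁻⁴
  175–216 m: Δρ/Δz = 0.89/41 = 0.022 kg m⁻⁴
The largest gradient is in the 175–216 m interval — the pycnocline.

175–216 m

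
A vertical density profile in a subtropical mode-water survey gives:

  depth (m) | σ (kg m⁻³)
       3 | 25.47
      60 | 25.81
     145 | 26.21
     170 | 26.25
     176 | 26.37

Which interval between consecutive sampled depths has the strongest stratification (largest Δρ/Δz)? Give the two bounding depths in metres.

Compute the density gradient over each adjacent pair:
  3–60 m: Δρ/Δz = 0.34/57 = 6.0 × 10⁻³ kg m⁻⁴
  60–145 m: Δρ/Δz = 0.40/85 = 4.7 × 10⁻³ kg m⁻⁴
  145–170 m: Δρ/Δz = 0.04/25 = 1.6 × 10⁻³ kg m⁻⁴
  170–176 m: Δρ/Δz = 0.12/6 = 0.020 kg m⁻⁴
The largest gradient is in the 170–176 m interval — the pycnocline.

170–176 m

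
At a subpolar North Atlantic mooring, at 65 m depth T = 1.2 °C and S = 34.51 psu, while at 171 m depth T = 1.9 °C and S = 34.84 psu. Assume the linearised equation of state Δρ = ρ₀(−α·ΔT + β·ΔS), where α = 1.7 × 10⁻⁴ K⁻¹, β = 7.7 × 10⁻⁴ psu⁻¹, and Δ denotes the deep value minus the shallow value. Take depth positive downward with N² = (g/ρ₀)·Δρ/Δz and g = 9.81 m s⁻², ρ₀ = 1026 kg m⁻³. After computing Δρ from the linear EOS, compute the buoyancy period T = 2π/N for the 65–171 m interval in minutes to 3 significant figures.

29.6 min

ΔT = +0.7 K, ΔS = +0.33 psu (deep − shallow).
Δρ/ρ₀ = −αΔT + βΔS = -1.19 × 10⁻⁴ + 2.541 × 10⁻⁴ = 1.351 × 10⁻⁴, so Δρ ≈ 0.1386 kg m⁻³.
N² = (g/ρ₀)·Δρ/Δz = g·(Δρ/ρ₀)/Δz = 9.81 × 1.351 × 10⁻⁴ / 106 = 1.2503 × 10⁻⁵ s⁻².
N = √(1.2503 × 10⁻⁵) = 3.5360 × 10⁻³ rad s⁻¹ → T = 2π/N = 1.7769 × 10³ s = 29.615 min ≈ 29.6 min.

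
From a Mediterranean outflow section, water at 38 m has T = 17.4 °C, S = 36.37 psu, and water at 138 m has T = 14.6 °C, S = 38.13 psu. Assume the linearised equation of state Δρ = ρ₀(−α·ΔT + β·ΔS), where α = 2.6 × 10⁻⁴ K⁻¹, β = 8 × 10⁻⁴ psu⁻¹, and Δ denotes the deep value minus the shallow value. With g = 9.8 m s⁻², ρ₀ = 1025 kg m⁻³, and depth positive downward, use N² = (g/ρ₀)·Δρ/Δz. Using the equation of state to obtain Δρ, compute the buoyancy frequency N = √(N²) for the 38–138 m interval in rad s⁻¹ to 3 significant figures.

ΔT = -2.8 K, ΔS = +1.76 psu (deep − shallow).
Δρ/ρ₀ = −αΔT + βΔS = 7.28 × 10⁻⁴ + 1.408 × 10⁻³ = 2.136 × 10⁻³, so Δρ ≈ 2.189 kg m⁻³.
N² = (g/ρ₀)·Δρ/Δz = g·(Δρ/ρ₀)/Δz = 9.8 × 2.136 × 10⁻³ / 100 = 2.0933 × 10⁻⁴ s⁻².
N = √(2.0933 × 10⁻⁴) = 0.014468 rad s⁻¹ ≈ 0.0145 rad s⁻¹.

0.0145 rad s⁻¹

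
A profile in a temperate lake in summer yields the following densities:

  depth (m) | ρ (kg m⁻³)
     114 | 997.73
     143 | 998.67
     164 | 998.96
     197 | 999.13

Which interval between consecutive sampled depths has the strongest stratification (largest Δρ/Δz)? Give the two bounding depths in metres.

Compute the density gradient over each adjacent pair:
  114–143 m: Δρ/Δz = 0.94/29 = 0.032 kg m⁻⁴
  143–164 m: Δρ/Δz = 0.29/21 = 0.014 kg m⁻⁴
  164–197 m: Δρ/Δz = 0.17/33 = 5.2 × 10⁻³ kg m⁻⁴
The largest gradient is in the 114–143 m interval — the pycnocline.

114–143 m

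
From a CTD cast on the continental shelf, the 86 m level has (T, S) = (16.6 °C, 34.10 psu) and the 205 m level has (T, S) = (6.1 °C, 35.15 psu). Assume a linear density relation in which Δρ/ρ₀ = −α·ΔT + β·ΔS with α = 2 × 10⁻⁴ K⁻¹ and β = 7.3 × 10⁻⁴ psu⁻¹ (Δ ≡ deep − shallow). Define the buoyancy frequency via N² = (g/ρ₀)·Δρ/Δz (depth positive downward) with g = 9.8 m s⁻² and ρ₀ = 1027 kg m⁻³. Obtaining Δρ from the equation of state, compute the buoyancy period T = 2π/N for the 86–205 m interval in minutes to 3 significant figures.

6.82 min

ΔT = -10.5 K, ΔS = +1.05 psu (deep − shallow).
Δρ/ρ₀ = −αΔT + βΔS = 2.10 × 10⁻³ + 7.665 × 10⁻⁴ = 2.8665 × 10⁻³, so Δρ ≈ 2.944 kg m⁻³.
N² = (g/ρ₀)·Δρ/Δz = g·(Δρ/ρ₀)/Δz = 9.8 × 2.8665 × 10⁻³ / 119 = 2.3606 × 10⁻⁴ s⁻².
N = √(2.3606 × 10⁻⁴) = 0.015364 rad s⁻¹ → T = 2π/N = 408.96 s = 6.8160 min ≈ 6.82 min.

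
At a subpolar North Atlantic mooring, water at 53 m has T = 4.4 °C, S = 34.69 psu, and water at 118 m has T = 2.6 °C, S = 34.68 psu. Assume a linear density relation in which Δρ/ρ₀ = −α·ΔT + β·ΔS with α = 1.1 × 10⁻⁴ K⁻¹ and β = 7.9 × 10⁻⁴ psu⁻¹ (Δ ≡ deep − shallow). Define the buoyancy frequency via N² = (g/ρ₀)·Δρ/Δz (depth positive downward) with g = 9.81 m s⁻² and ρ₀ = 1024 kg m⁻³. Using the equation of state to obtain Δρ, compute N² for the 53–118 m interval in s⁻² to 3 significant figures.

2.87 × 10⁻⁵ s⁻²

ΔT = -1.8 K, ΔS = -0.01 psu (deep − shallow).
Δρ/ρ₀ = −αΔT + βΔS = 1.98 × 10⁻⁴ − 7.90 × 10⁻⁶ = 1.901 × 10⁻⁴, so Δρ ≈ 0.1947 kg m⁻³.
N² = (g/ρ₀)·Δρ/Δz = g·(Δρ/ρ₀)/Δz = 9.81 × 1.901 × 10⁻⁴ / 65 = 2.8690 × 10⁻⁵ s⁻² ≈ 2.87 × 10⁻⁵ s⁻².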